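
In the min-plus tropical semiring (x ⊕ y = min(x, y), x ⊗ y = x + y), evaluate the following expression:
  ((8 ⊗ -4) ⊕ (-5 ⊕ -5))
((8 ⊗ -4) ⊕ (-5 ⊕ -5)) = -5

Expand innermost to outermost. Recall ⊕ takes the minimum of its arguments and ⊗ takes their sum. Working out the expression ((8 ⊗ -4) ⊕ (-5 ⊕ -5)) gives -5.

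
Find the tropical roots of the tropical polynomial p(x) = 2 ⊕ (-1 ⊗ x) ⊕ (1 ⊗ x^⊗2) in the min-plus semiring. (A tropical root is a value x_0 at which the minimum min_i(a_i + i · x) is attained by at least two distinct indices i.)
Roots: {-2, 3}

Each tropical root is a break point of the lower envelope of the lines y = a_i + i · x (there are 3 lines, with slopes 0, 1, ..., 2). Only the lines that attain the minimum somewhere contribute to roots; other lines are dominated. Here the surviving (envelope) indices are i = 2, i = 1, i = 0.
Intersections between consecutive envelope lines give the roots: for adjacent envelope indices i < j the intersection is x = (a_i − a_j) / (j − i). Reading off the sorted break points: {-2, 3}.
Verification: at each break x_0, at least two indices attain the minimum of min_i(a_i + i · x_0).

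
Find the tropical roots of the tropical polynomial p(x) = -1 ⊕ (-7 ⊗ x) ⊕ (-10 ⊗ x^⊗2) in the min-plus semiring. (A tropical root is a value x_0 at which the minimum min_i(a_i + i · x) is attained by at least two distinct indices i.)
Roots: {3, 6}

Each tropical root is a break point of the lower envelope of the lines y = a_i + i · x (there are 3 lines, with slopes 0, 1, ..., 2). Only the lines that attain the minimum somewhere contribute to roots; other lines are dominated. Here the surviving (envelope) indices are i = 2, i = 1, i = 0.
Intersections between consecutive envelope lines give the roots: for adjacent envelope indices i < j the intersection is x = (a_i − a_j) / (j − i). Reading off the sorted break points: {3, 6}.
Verification: at each break x_0, at least two indices attain the minimum of min_i(a_i + i · x_0).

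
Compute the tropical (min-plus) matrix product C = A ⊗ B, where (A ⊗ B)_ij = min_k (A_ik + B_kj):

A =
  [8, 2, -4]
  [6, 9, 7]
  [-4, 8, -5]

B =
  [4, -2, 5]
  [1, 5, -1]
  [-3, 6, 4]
A ⊗ B =
  [-7, 2, 0]
  [4, 4, 8]
  [-8, -6, -1]

Apply the min-plus product entry-by-entry:
  C[0][0] = min over k of (A[0][0] + B[0][0] = 8 + 4 = 12, A[0][1] + B[1][0] = 2 + 1 = 3, A[0][2] + B[2][0] = -4 + -3 = -7) = -7 (attained at k = 2)
  C[0][1] = min over k of (A[0][0] + B[0][1] = 8 + -2 = 6, A[0][1] + B[1][1] = 2 + 5 = 7, A[0][2] + B[2][1] = -4 + 6 = 2) = 2 (attained at k = 2)
  C[0][2] = min over k of (A[0][0] + B[0][2] = 8 + 5 = 13, A[0][1] + B[1][2] = 2 + -1 = 1, A[0][2] + B[2][2] = -4 + 4 = 0) = 0 (attained at k = 2)
  C[1][0] = min over k of (A[1][0] + B[0][0] = 6 + 4 = 10, A[1][1] + B[1][0] = 9 + 1 = 10, A[1][2] + B[2][0] = 7 + -3 = 4) = 4 (attained at k = 2)
  C[1][1] = min over k of (A[1][0] + B[0][1] = 6 + -2 = 4, A[1][1] + B[1][1] = 9 + 5 = 14, A[1][2] + B[2][1] = 7 + 6 = 13) = 4 (attained at k = 0)
  C[1][2] = min over k of (A[1][0] + B[0][2] = 6 + 5 = 11, A[1][1] + B[1][2] = 9 + -1 = 8, A[1][2] + B[2][2] = 7 + 4 = 11) = 8 (attained at k = 1)
  C[2][0] = min over k of (A[2][0] + B[0][0] = -4 + 4 = 0, A[2][1] + B[1][0] = 8 + 1 = 9, A[2][2] + B[2][0] = -5 + -3 = -8) = -8 (attained at k = 2)
  C[2][1] = min over k of (A[2][0] + B[0][1] = -4 + -2 = -6, A[2][1] + B[1][1] = 8 + 5 = 13, A[2][2] + B[2][1] = -5 + 6 = 1) = -6 (attained at k = 0)
  C[2][2] = min over k of (A[2][0] + B[0][2] = -4 + 5 = 1, A[2][1] + B[1][2] = 8 + -1 = 7, A[2][2] + B[2][2] = -5 + 4 = -1) = -1 (attained at k = 2)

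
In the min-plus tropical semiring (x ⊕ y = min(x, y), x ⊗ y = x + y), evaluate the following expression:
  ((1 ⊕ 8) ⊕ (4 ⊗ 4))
((1 ⊕ 8) ⊕ (4 ⊗ 4)) = 1

Expand innermost to outermost. Recall ⊕ takes the minimum of its arguments and ⊗ takes their sum. Working out the expression ((1 ⊕ 8) ⊕ (4 ⊗ 4)) gives 1.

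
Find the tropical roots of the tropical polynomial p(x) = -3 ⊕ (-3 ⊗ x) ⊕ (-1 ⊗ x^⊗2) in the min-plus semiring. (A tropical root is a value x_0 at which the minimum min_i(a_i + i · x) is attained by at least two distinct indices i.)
Roots: {-2, 0}

Each tropical root is a break point of the lower envelope of the lines y = a_i + i · x (there are 3 lines, with slopes 0, 1, ..., 2). Only the lines that attain the minimum somewhere contribute to roots; other lines are dominated. Here the surviving (envelope) indices are i = 2, i = 1, i = 0.
Intersections between consecutive envelope lines give the roots: for adjacent envelope indices i < j the intersection is x = (a_i − a_j) / (j − i). Reading off the sorted break points: {-2, 0}.
Verification: at each break x_0, at least two indices attain the minimum of min_i(a_i + i · x_0).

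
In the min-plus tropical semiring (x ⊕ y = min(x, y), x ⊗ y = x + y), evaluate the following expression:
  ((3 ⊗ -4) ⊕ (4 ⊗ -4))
((3 ⊗ -4) ⊕ (4 ⊗ -4)) = -1

Expand innermost to outermost. Recall ⊕ takes the minimum of its arguments and ⊗ takes their sum. Working out the expression ((3 ⊗ -4) ⊕ (4 ⊗ -4)) gives -1.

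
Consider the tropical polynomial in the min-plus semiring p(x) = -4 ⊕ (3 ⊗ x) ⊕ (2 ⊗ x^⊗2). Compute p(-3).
p(-3) = -4

A tropical monomial a ⊗ x^⊗i evaluates to a + i · x. Evaluating each term at x = -3:
  Term 0 contributes -4 + 0 · -3 = -4
  Term 1 contributes 3 + 1 · -3 = 0
  Term 2 contributes 2 + 2 · -3 = -4
p(-3) = ⊕ of these = min[-4, 0, -4] = -4.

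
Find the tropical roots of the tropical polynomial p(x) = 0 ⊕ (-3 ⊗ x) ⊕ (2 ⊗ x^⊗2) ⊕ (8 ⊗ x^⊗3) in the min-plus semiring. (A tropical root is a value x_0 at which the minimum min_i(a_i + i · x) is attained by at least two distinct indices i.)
Roots: {-6, -5, 3}

Each tropical root is a break point of the lower envelope of the lines y = a_i + i · x (there are 4 lines, with slopes 0, 1, ..., 3). Only the lines that attain the minimum somewhere contribute to roots; other lines are dominated. Here the surviving (envelope) indices are i = 3, i = 2, i = 1, i = 0.
Intersections between consecutive envelope lines give the roots: for adjacent envelope indices i < j the intersection is x = (a_i − a_j) / (j − i). Reading off the sorted break points: {-6, -5, 3}.
Verification: at each break x_0, at least two indices attain the minimum of min_i(a_i + i · x_0).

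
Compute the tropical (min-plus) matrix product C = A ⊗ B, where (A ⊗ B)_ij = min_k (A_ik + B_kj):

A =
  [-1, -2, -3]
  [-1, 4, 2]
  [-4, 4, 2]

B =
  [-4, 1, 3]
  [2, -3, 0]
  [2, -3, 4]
A ⊗ B =
  [-5, -6, -2]
  [-5, -1, 2]
  [-8, -3, -1]

Apply the min-plus product entry-by-entry:
  C[0][0] = min over k of (A[0][0] + B[0][0] = -1 + -4 = -5, A[0][1] + B[1][0] = -2 + 2 = 0, A[0][2] + B[2][0] = -3 + 2 = -1) = -5 (attained at k = 0)
  C[0][1] = min over k of (A[0][0] + B[0][1] = -1 + 1 = 0, A[0][1] + B[1][1] = -2 + -3 = -5, A[0][2] + B[2][1] = -3 + -3 = -6) = -6 (attained at k = 2)
  C[0][2] = min over k of (A[0][0] + B[0][2] = -1 + 3 = 2, A[0][1] + B[1][2] = -2 + 0 = -2, A[0][2] + B[2][2] = -3 + 4 = 1) = -2 (attained at k = 1)
  C[1][0] = min over k of (A[1][0] + B[0][0] = -1 + -4 = -5, A[1][1] + B[1][0] = 4 + 2 = 6, A[1][2] + B[2][0] = 2 + 2 = 4) = -5 (attained at k = 0)
  C[1][1] = min over k of (A[1][0] + B[0][1] = -1 + 1 = 0, A[1][1] + B[1][1] = 4 + -3 = 1, A[1][2] + B[2][1] = 2 + -3 = -1) = -1 (attained at k = 2)
  C[1][2] = min over k of (A[1][0] + B[0][2] = -1 + 3 = 2, A[1][1] + B[1][2] = 4 + 0 = 4, A[1][2] + B[2][2] = 2 + 4 = 6) = 2 (attained at k = 0)
  C[2][0] = min over k of (A[2][0] + B[0][0] = -4 + -4 = -8, A[2][1] + B[1][0] = 4 + 2 = 6, A[2][2] + B[2][0] = 2 + 2 = 4) = -8 (attained at k = 0)
  C[2][1] = min over k of (A[2][0] + B[0][1] = -4 + 1 = -3, A[2][1] + B[1][1] = 4 + -3 = 1, A[2][2] + B[2][1] = 2 + -3 = -1) = -3 (attained at k = 0)
  C[2][2] = min over k of (A[2][0] + B[0][2] = -4 + 3 = -1, A[2][1] + B[1][2] = 4 + 0 = 4, A[2][2] + B[2][2] = 2 + 4 = 6) = -1 (attained at k = 0)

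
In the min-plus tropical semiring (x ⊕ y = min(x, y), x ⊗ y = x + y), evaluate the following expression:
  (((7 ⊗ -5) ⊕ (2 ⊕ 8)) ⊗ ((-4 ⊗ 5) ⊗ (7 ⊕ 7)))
(((7 ⊗ -5) ⊕ (2 ⊕ 8)) ⊗ ((-4 ⊗ 5) ⊗ (7 ⊕ 7))) = 10

Expand innermost to outermost. Recall ⊕ takes the minimum of its arguments and ⊗ takes their sum. Working out the expression (((7 ⊗ -5) ⊕ (2 ⊕ 8)) ⊗ ((-4 ⊗ 5) ⊗ (7 ⊕ 7))) gives 10.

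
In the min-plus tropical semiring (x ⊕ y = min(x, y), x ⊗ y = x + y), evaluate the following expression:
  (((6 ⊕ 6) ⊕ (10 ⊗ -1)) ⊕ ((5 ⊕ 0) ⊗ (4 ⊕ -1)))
(((6 ⊕ 6) ⊕ (10 ⊗ -1)) ⊕ ((5 ⊕ 0) ⊗ (4 ⊕ -1))) = -1

Expand innermost to outermost. Recall ⊕ takes the minimum of its arguments and ⊗ takes their sum. Working out the expression (((6 ⊕ 6) ⊕ (10 ⊗ -1)) ⊕ ((5 ⊕ 0) ⊗ (4 ⊕ -1))) gives -1.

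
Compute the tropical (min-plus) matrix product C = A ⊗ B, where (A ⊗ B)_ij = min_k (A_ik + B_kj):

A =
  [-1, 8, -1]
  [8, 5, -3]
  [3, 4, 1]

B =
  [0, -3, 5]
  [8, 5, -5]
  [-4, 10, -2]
A ⊗ B =
  [-5, -4, -3]
  [-7, 5, -5]
  [-3, 0, -1]

Apply the min-plus product entry-by-entry:
  C[0][0] = min over k of (A[0][0] + B[0][0] = -1 + 0 = -1, A[0][1] + B[1][0] = 8 + 8 = 16, A[0][2] + B[2][0] = -1 + -4 = -5) = -5 (attained at k = 2)
  C[0][1] = min over k of (A[0][0] + B[0][1] = -1 + -3 = -4, A[0][1] + B[1][1] = 8 + 5 = 13, A[0][2] + B[2][1] = -1 + 10 = 9) = -4 (attained at k = 0)
  C[0][2] = min over k of (A[0][0] + B[0][2] = -1 + 5 = 4, A[0][1] + B[1][2] = 8 + -5 = 3, A[0][2] + B[2][2] = -1 + -2 = -3) = -3 (attained at k = 2)
  C[1][0] = min over k of (A[1][0] + B[0][0] = 8 + 0 = 8, A[1][1] + B[1][0] = 5 + 8 = 13, A[1][2] + B[2][0] = -3 + -4 = -7) = -7 (attained at k = 2)
  C[1][1] = min over k of (A[1][0] + B[0][1] = 8 + -3 = 5, A[1][1] + B[1][1] = 5 + 5 = 10, A[1][2] + B[2][1] = -3 + 10 = 7) = 5 (attained at k = 0)
  C[1][2] = min over k of (A[1][0] + B[0][2] = 8 + 5 = 13, A[1][1] + B[1][2] = 5 + -5 = 0, A[1][2] + B[2][2] = -3 + -2 = -5) = -5 (attained at k = 2)
  C[2][0] = min over k of (A[2][0] + B[0][0] = 3 + 0 = 3, A[2][1] + B[1][0] = 4 + 8 = 12, A[2][2] + B[2][0] = 1 + -4 = -3) = -3 (attained at k = 2)
  C[2][1] = min over k of (A[2][0] + B[0][1] = 3 + -3 = 0, A[2][1] + B[1][1] = 4 + 5 = 9, A[2][2] + B[2][1] = 1 + 10 = 11) = 0 (attained at k = 0)
  C[2][2] = min over k of (A[2][0] + B[0][2] = 3 + 5 = 8, A[2][1] + B[1][2] = 4 + -5 = -1, A[2][2] + B[2][2] = 1 + -2 = -1) = -1 (attained at k = 1)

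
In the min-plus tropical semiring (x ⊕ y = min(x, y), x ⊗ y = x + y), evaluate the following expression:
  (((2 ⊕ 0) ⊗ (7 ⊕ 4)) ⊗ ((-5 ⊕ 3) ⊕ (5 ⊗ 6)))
(((2 ⊕ 0) ⊗ (7 ⊕ 4)) ⊗ ((-5 ⊕ 3) ⊕ (5 ⊗ 6))) = -1

Expand innermost to outermost. Recall ⊕ takes the minimum of its arguments and ⊗ takes their sum. Working out the expression (((2 ⊕ 0) ⊗ (7 ⊕ 4)) ⊗ ((-5 ⊕ 3) ⊕ (5 ⊗ 6))) gives -1.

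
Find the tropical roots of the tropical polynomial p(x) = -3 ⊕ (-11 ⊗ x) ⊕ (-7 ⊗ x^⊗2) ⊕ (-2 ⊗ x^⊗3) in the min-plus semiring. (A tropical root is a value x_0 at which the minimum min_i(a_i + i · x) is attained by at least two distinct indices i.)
Roots: {-5, -4, 8}

Each tropical root is a break point of the lower envelope of the lines y = a_i + i · x (there are 4 lines, with slopes 0, 1, ..., 3). Only the lines that attain the minimum somewhere contribute to roots; other lines are dominated. Here the surviving (envelope) indices are i = 3, i = 2, i = 1, i = 0.
Intersections between consecutive envelope lines give the roots: for adjacent envelope indices i < j the intersection is x = (a_i − a_j) / (j − i). Reading off the sorted break points: {-5, -4, 8}.
Verification: at each break x_0, at least two indices attain the minimum of min_i(a_i + i · x_0).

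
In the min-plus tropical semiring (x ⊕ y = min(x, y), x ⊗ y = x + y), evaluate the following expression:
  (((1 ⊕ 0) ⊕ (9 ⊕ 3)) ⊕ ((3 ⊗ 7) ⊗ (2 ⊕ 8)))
(((1 ⊕ 0) ⊕ (9 ⊕ 3)) ⊕ ((3 ⊗ 7) ⊗ (2 ⊕ 8))) = 0

Expand innermost to outermost. Recall ⊕ takes the minimum of its arguments and ⊗ takes their sum. Working out the expression (((1 ⊕ 0) ⊕ (9 ⊕ 3)) ⊕ ((3 ⊗ 7) ⊗ (2 ⊕ 8))) gives 0.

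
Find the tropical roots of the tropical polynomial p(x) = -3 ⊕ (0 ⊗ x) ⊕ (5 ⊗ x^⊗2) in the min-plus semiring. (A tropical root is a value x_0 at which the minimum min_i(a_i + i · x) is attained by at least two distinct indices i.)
Roots: {-5, -3}

Each tropical root is a break point of the lower envelope of the lines y = a_i + i · x (there are 3 lines, with slopes 0, 1, ..., 2). Only the lines that attain the minimum somewhere contribute to roots; other lines are dominated. Here the surviving (envelope) indices are i = 2, i = 1, i = 0.
Intersections between consecutive envelope lines give the roots: for adjacent envelope indices i < j the intersection is x = (a_i − a_j) / (j − i). Reading off the sorted break points: {-5, -3}.
Verification: at each break x_0, at least two indices attain the minimum of min_i(a_i + i · x_0).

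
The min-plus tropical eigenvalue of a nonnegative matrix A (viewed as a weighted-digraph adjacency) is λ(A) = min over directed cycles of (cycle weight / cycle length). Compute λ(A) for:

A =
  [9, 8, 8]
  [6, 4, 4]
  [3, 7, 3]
λ(A) = 3

Enumerate directed cycles and compute their means (weight / length). Sample:
  cycle 0 → 0: weight = 9, length = 1, mean = 9/1 ≈ 9.000
  cycle 1 → 1: weight = 4, length = 1, mean = 4/1 ≈ 4.000
  cycle 2 → 2: weight = 3, length = 1, mean = 3/1 ≈ 3.000
  cycle 0 → 1 → 0: weight = 14, length = 2, mean = 14/2 ≈ 7.000
  cycle 0 → 2 → 0: weight = 11, length = 2, mean = 11/2 ≈ 5.500
  cycle 1 → 0 → 1: weight = 14, length = 2, mean = 14/2 ≈ 7.000
Minimum mean = 3.000, attained e.g. along the cycle 2 → 2 with weight 3 and length 1. So λ(A) = 3/1 = 3.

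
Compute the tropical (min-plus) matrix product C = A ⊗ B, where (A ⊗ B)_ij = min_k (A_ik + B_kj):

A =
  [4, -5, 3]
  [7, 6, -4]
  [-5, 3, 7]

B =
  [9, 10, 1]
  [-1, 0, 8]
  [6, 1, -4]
A ⊗ B =
  [-6, -5, -1]
  [2, -3, -8]
  [2, 3, -4]

Apply the min-plus product entry-by-entry:
  C[0][0] = min over k of (A[0][0] + B[0][0] = 4 + 9 = 13, A[0][1] + B[1][0] = -5 + -1 = -6, A[0][2] + B[2][0] = 3 + 6 = 9) = -6 (attained at k = 1)
  C[0][1] = min over k of (A[0][0] + B[0][1] = 4 + 10 = 14, A[0][1] + B[1][1] = -5 + 0 = -5, A[0][2] + B[2][1] = 3 + 1 = 4) = -5 (attained at k = 1)
  C[0][2] = min over k of (A[0][0] + B[0][2] = 4 + 1 = 5, A[0][1] + B[1][2] = -5 + 8 = 3, A[0][2] + B[2][2] = 3 + -4 = -1) = -1 (attained at k = 2)
  C[1][0] = min over k of (A[1][0] + B[0][0] = 7 + 9 = 16, A[1][1] + B[1][0] = 6 + -1 = 5, A[1][2] + B[2][0] = -4 + 6 = 2) = 2 (attained at k = 2)
  C[1][1] = min over k of (A[1][0] + B[0][1] = 7 + 10 = 17, A[1][1] + B[1][1] = 6 + 0 = 6, A[1][2] + B[2][1] = -4 + 1 = -3) = -3 (attained at k = 2)
  C[1][2] = min over k of (A[1][0] + B[0][2] = 7 + 1 = 8, A[1][1] + B[1][2] = 6 + 8 = 14, A[1][2] + B[2][2] = -4 + -4 = -8) = -8 (attained at k = 2)
  C[2][0] = min over k of (A[2][0] + B[0][0] = -5 + 9 = 4, A[2][1] + B[1][0] = 3 + -1 = 2, A[2][2] + B[2][0] = 7 + 6 = 13) = 2 (attained at k = 1)
  C[2][1] = min over k of (A[2][0] + B[0][1] = -5 + 10 = 5, A[2][1] + B[1][1] = 3 + 0 = 3, A[2][2] + B[2][1] = 7 + 1 = 8) = 3 (attained at k = 1)
  C[2][2] = min over k of (A[2][0] + B[0][2] = -5 + 1 = -4, A[2][1] + B[1][2] = 3 + 8 = 11, A[2][2] + B[2][2] = 7 + -4 = 3) = -4 (attained at k = 0)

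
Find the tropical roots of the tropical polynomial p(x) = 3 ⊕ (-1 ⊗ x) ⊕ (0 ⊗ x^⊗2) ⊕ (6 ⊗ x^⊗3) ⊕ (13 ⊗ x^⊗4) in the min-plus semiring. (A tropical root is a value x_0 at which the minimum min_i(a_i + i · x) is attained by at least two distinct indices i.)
Roots: {-7, -6, -1, 4}

Each tropical root is a break point of the lower envelope of the lines y = a_i + i · x (there are 5 lines, with slopes 0, 1, ..., 4). Only the lines that attain the minimum somewhere contribute to roots; other lines are dominated. Here the surviving (envelope) indices are i = 4, i = 3, i = 2, i = 1, i = 0.
Intersections between consecutive envelope lines give the roots: for adjacent envelope indices i < j the intersection is x = (a_i − a_j) / (j − i). Reading off the sorted break points: {-7, -6, -1, 4}.
Verification: at each break x_0, at least two indices attain the minimum of min_i(a_i + i · x_0).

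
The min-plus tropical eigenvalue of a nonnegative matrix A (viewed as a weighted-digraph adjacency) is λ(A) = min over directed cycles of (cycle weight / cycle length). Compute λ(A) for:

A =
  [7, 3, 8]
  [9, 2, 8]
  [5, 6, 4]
λ(A) = 2

Enumerate directed cycles and compute their means (weight / length). Sample:
  cycle 0 → 0: weight = 7, length = 1, mean = 7/1 ≈ 7.000
  cycle 1 → 1: weight = 2, length = 1, mean = 2/1 ≈ 2.000
  cycle 2 → 2: weight = 4, length = 1, mean = 4/1 ≈ 4.000
  cycle 0 → 1 → 0: weight = 12, length = 2, mean = 12/2 ≈ 6.000
  cycle 0 → 2 → 0: weight = 13, length = 2, mean = 13/2 ≈ 6.500
  cycle 1 → 0 → 1: weight = 12, length = 2, mean = 12/2 ≈ 6.000
Minimum mean = 2.000, attained e.g. along the cycle 1 → 1 with weight 2 and length 1. So λ(A) = 2/1 = 2.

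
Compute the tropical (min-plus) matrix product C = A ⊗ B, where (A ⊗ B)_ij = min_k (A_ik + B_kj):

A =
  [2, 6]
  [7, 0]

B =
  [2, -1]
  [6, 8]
A ⊗ B =
  [4, 1]
  [6, 6]

Apply the min-plus product entry-by-entry:
  C[0][0] = min over k of (A[0][0] + B[0][0] = 2 + 2 = 4, A[0][1] + B[1][0] = 6 + 6 = 12) = 4 (attained at k = 0)
  C[0][1] = min over k of (A[0][0] + B[0][1] = 2 + -1 = 1, A[0][1] + B[1][1] = 6 + 8 = 14) = 1 (attained at k = 0)
  C[1][0] = min over k of (A[1][0] + B[0][0] = 7 + 2 = 9, A[1][1] + B[1][0] = 0 + 6 = 6) = 6 (attained at k = 1)
  C[1][1] = min over k of (A[1][0] + B[0][1] = 7 + -1 = 6, A[1][1] + B[1][1] = 0 + 8 = 8) = 6 (attained at k = 0)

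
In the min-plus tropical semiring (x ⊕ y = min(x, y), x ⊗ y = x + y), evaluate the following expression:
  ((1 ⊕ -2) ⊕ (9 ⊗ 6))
((1 ⊕ -2) ⊕ (9 ⊗ 6)) = -2

Expand innermost to outermost. Recall ⊕ takes the minimum of its arguments and ⊗ takes their sum. Working out the expression ((1 ⊕ -2) ⊕ (9 ⊗ 6)) gives -2.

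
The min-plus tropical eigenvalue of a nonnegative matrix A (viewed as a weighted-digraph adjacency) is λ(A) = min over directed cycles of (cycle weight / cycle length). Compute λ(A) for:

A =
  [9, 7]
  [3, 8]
λ(A) = 5

Enumerate directed cycles and compute their means (weight / length). Sample:
  cycle 0 → 0: weight = 9, length = 1, mean = 9/1 ≈ 9.000
  cycle 1 → 1: weight = 8, length = 1, mean = 8/1 ≈ 8.000
  cycle 0 → 1 → 0: weight = 10, length = 2, mean = 10/2 ≈ 5.000
  cycle 1 → 0 → 1: weight = 10, length = 2, mean = 10/2 ≈ 5.000
Minimum mean = 5.000, attained e.g. along the cycle 0 → 1 → 0 with weight 10 and length 2. So λ(A) = 10/2 = 5.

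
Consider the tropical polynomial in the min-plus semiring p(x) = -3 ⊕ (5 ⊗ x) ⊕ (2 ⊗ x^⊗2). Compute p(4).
p(4) = -3

A tropical monomial a ⊗ x^⊗i evaluates to a + i · x. Evaluating each term at x = 4:
  Term 0 contributes -3 + 0 · 4 = -3
  Term 1 contributes 5 + 1 · 4 = 9
  Term 2 contributes 2 + 2 · 4 = 10
p(4) = ⊕ of these = min[-3, 9, 10] = -3.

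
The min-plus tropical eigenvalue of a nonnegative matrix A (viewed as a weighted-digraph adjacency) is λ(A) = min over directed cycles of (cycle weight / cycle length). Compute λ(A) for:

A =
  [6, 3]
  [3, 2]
λ(A) = 2

Enumerate directed cycles and compute their means (weight / length). Sample:
  cycle 0 → 0: weight = 6, length = 1, mean = 6/1 ≈ 6.000
  cycle 1 → 1: weight = 2, length = 1, mean = 2/1 ≈ 2.000
  cycle 0 → 1 → 0: weight = 6, length = 2, mean = 6/2 ≈ 3.000
  cycle 1 → 0 → 1: weight = 6, length = 2, mean = 6/2 ≈ 3.000
Minimum mean = 2.000, attained e.g. along the cycle 1 → 1 with weight 2 and length 1. So λ(A) = 2/1 = 2.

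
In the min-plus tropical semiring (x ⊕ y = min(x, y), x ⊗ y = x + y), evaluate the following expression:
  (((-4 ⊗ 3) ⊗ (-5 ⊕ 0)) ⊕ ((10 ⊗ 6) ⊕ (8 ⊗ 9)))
(((-4 ⊗ 3) ⊗ (-5 ⊕ 0)) ⊕ ((10 ⊗ 6) ⊕ (8 ⊗ 9))) = -6

Expand innermost to outermost. Recall ⊕ takes the minimum of its arguments and ⊗ takes their sum. Working out the expression (((-4 ⊗ 3) ⊗ (-5 ⊕ 0)) ⊕ ((10 ⊗ 6) ⊕ (8 ⊗ 9))) gives -6.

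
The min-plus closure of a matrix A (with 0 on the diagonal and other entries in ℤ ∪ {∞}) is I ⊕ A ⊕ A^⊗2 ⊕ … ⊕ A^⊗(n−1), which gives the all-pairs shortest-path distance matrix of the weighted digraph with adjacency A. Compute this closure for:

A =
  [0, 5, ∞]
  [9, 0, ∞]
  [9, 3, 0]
Closure =
  [0, 5, ∞]
  [9, 0, ∞]
  [9, 3, 0]

This is the Floyd-Warshall all-pairs shortest-path computation. For each intermediate vertex k = 0, 1, …, 2, update dist[i][j] ← min(dist[i][j], dist[i][k] + dist[k][j]). The final matrix gives, for each (i, j), the minimum total weight of any directed path from i to j (possibly empty when i = j).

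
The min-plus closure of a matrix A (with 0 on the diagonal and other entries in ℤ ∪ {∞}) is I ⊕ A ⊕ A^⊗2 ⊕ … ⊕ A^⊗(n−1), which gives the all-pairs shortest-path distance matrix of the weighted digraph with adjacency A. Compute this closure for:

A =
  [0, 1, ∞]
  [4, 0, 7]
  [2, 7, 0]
Closure =
  [0, 1, 8]
  [4, 0, 7]
  [2, 3, 0]

This is the Floyd-Warshall all-pairs shortest-path computation. For each intermediate vertex k = 0, 1, …, 2, update dist[i][j] ← min(dist[i][j], dist[i][k] + dist[k][j]). The final matrix gives, for each (i, j), the minimum total weight of any directed path from i to j (possibly empty when i = j).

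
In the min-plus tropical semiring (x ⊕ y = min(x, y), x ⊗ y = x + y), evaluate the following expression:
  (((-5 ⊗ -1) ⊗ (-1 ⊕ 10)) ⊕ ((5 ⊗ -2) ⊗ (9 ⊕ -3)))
(((-5 ⊗ -1) ⊗ (-1 ⊕ 10)) ⊕ ((5 ⊗ -2) ⊗ (9 ⊕ -3))) = -7

Expand innermost to outermost. Recall ⊕ takes the minimum of its arguments and ⊗ takes their sum. Working out the expression (((-5 ⊗ -1) ⊗ (-1 ⊕ 10)) ⊕ ((5 ⊗ -2) ⊗ (9 ⊕ -3))) gives -7.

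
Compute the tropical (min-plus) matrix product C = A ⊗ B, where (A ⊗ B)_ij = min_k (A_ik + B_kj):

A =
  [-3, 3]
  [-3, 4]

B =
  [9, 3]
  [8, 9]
A ⊗ B =
  [6, 0]
  [6, 0]

Apply the min-plus product entry-by-entry:
  C[0][0] = min over k of (A[0][0] + B[0][0] = -3 + 9 = 6, A[0][1] + B[1][0] = 3 + 8 = 11) = 6 (attained at k = 0)
  C[0][1] = min over k of (A[0][0] + B[0][1] = -3 + 3 = 0, A[0][1] + B[1][1] = 3 + 9 = 12) = 0 (attained at k = 0)
  C[1][0] = min over k of (A[1][0] + B[0][0] = -3 + 9 = 6, A[1][1] + B[1][0] = 4 + 8 = 12) = 6 (attained at k = 0)
  C[1][1] = min over k of (A[1][0] + B[0][1] = -3 + 3 = 0, A[1][1] + B[1][1] = 4 + 9 = 13) = 0 (attained at k = 0)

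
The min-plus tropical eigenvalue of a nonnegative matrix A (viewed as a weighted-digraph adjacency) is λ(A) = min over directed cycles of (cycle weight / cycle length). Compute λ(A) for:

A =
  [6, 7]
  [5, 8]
λ(A) = 6

Enumerate directed cycles and compute their means (weight / length). Sample:
  cycle 0 → 0: weight = 6, length = 1, mean = 6/1 ≈ 6.000
  cycle 1 → 1: weight = 8, length = 1, mean = 8/1 ≈ 8.000
  cycle 0 → 1 → 0: weight = 12, length = 2, mean = 12/2 ≈ 6.000
  cycle 1 → 0 → 1: weight = 12, length = 2, mean = 12/2 ≈ 6.000
Minimum mean = 6.000, attained e.g. along the cycle 0 → 0 with weight 6 and length 1. So λ(A) = 6/1 = 6.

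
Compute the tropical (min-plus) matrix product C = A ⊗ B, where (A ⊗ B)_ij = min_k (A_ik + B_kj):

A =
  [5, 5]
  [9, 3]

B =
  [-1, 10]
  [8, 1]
A ⊗ B =
  [4, 6]
  [8, 4]

Apply the min-plus product entry-by-entry:
  C[0][0] = min over k of (A[0][0] + B[0][0] = 5 + -1 = 4, A[0][1] + B[1][0] = 5 + 8 = 13) = 4 (attained at k = 0)
  C[0][1] = min over k of (A[0][0] + B[0][1] = 5 + 10 = 15, A[0][1] + B[1][1] = 5 + 1 = 6) = 6 (attained at k = 1)
  C[1][0] = min over k of (A[1][0] + B[0][0] = 9 + -1 = 8, A[1][1] + B[1][0] = 3 + 8 = 11) = 8 (attained at k = 0)
  C[1][1] = min over k of (A[1][0] + B[0][1] = 9 + 10 = 19, A[1][1] + B[1][1] = 3 + 1 = 4) = 4 (attained at k = 1)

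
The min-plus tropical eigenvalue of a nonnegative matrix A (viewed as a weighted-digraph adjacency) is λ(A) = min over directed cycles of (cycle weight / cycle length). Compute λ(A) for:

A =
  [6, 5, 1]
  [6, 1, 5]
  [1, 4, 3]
λ(A) = 1

Enumerate directed cycles and compute their means (weight / length). Sample:
  cycle 0 → 0: weight = 6, length = 1, mean = 6/1 ≈ 6.000
  cycle 1 → 1: weight = 1, length = 1, mean = 1/1 ≈ 1.000
  cycle 2 → 2: weight = 3, length = 1, mean = 3/1 ≈ 3.000
  cycle 0 → 1 → 0: weight = 11, length = 2, mean = 11/2 ≈ 5.500
  cycle 0 → 2 → 0: weight = 2, length = 2, mean = 2/2 ≈ 1.000
  cycle 1 → 0 → 1: weight = 11, length = 2, mean = 11/2 ≈ 5.500
Minimum mean = 1.000, attained e.g. along the cycle 1 → 1 with weight 1 and length 1. So λ(A) = 1/1 = 1.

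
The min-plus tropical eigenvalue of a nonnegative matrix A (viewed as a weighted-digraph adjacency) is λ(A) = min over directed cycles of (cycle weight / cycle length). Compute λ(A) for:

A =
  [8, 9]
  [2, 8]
λ(A) = 11/2

Enumerate directed cycles and compute their means (weight / length). Sample:
  cycle 0 → 0: weight = 8, length = 1, mean = 8/1 ≈ 8.000
  cycle 1 → 1: weight = 8, length = 1, mean = 8/1 ≈ 8.000
  cycle 0 → 1 → 0: weight = 11, length = 2, mean = 11/2 ≈ 5.500
  cycle 1 → 0 → 1: weight = 11, length = 2, mean = 11/2 ≈ 5.500
Minimum mean = 5.500, attained e.g. along the cycle 0 → 1 → 0 with weight 11 and length 2. So λ(A) = 11/2 = 11/2.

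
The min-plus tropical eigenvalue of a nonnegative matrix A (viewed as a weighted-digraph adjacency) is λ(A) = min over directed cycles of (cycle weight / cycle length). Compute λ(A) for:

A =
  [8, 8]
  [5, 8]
λ(A) = 13/2

Enumerate directed cycles and compute their means (weight / length). Sample:
  cycle 0 → 0: weight = 8, length = 1, mean = 8/1 ≈ 8.000
  cycle 1 → 1: weight = 8, length = 1, mean = 8/1 ≈ 8.000
  cycle 0 → 1 → 0: weight = 13, length = 2, mean = 13/2 ≈ 6.500
  cycle 1 → 0 → 1: weight = 13, length = 2, mean = 13/2 ≈ 6.500
Minimum mean = 6.500, attained e.g. along the cycle 0 → 1 → 0 with weight 13 and length 2. So λ(A) = 13/2 = 13/2.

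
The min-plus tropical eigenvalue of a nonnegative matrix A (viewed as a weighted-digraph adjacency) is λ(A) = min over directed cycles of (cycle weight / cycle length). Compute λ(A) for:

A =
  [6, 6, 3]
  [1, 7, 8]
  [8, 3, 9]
λ(A) = 7/3

Enumerate directed cycles and compute their means (weight / length). Sample:
  cycle 0 → 0: weight = 6, length = 1, mean = 6/1 ≈ 6.000
  cycle 1 → 1: weight = 7, length = 1, mean = 7/1 ≈ 7.000
  cycle 2 → 2: weight = 9, length = 1, mean = 9/1 ≈ 9.000
  cycle 0 → 1 → 0: weight = 7, length = 2, mean = 7/2 ≈ 3.500
  cycle 0 → 2 → 0: weight = 11, length = 2, mean = 11/2 ≈ 5.500
  cycle 1 → 0 → 1: weight = 7, length = 2, mean = 7/2 ≈ 3.500
Minimum mean = 2.333, attained e.g. along the cycle 0 → 2 → 1 → 0 with weight 7 and length 3. So λ(A) = 7/3 = 7/3.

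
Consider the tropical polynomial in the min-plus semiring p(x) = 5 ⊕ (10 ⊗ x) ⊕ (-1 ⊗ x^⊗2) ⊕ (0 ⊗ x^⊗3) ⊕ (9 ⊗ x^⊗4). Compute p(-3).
p(-3) = -9

A tropical monomial a ⊗ x^⊗i evaluates to a + i · x. Evaluating each term at x = -3:
  Term 0 contributes 5 + 0 · -3 = 5
  Term 1 contributes 10 + 1 · -3 = 7
  Term 2 contributes -1 + 2 · -3 = -7
  Term 3 contributes 0 + 3 · -3 = -9
  Term 4 contributes 9 + 4 · -3 = -3
p(-3) = ⊕ of these = min[5, 7, -7, -9, -3] = -9.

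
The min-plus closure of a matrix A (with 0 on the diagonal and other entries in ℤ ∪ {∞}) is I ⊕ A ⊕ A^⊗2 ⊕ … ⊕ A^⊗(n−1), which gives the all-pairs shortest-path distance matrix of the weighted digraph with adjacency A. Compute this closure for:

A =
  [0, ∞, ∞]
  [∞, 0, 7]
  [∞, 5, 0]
Closure =
  [0, ∞, ∞]
  [∞, 0, 7]
  [∞, 5, 0]

This is the Floyd-Warshall all-pairs shortest-path computation. For each intermediate vertex k = 0, 1, …, 2, update dist[i][j] ← min(dist[i][j], dist[i][k] + dist[k][j]). The final matrix gives, for each (i, j), the minimum total weight of any directed path from i to j (possibly empty when i = j).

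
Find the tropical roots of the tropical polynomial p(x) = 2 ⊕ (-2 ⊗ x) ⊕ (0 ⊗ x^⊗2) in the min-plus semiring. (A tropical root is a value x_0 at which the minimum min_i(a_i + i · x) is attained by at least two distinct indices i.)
Roots: {-2, 4}

Each tropical root is a break point of the lower envelope of the lines y = a_i + i · x (there are 3 lines, with slopes 0, 1, ..., 2). Only the lines that attain the minimum somewhere contribute to roots; other lines are dominated. Here the surviving (envelope) indices are i = 2, i = 1, i = 0.
Intersections between consecutive envelope lines give the roots: for adjacent envelope indices i < j the intersection is x = (a_i − a_j) / (j − i). Reading off the sorted break points: {-2, 4}.
Verification: at each break x_0, at least two indices attain the minimum of min_i(a_i + i · x_0).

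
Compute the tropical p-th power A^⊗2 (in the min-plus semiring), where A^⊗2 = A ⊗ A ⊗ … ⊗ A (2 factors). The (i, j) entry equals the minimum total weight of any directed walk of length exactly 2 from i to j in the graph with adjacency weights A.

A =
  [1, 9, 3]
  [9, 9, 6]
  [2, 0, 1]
A^⊗2 =
  [2, 3, 4]
  [8, 6, 7]
  [3, 1, 2]

Each entry (A^⊗2)_ij equals the minimum over all length-2 walks i = v_0 → v_1 → … → v_2 = j of Σ_t A[v_t][v_{t+1}]. For example, for (i, j) = (0, 2) we minimise over 3 possible intermediate vertex sequences; the minimum is 4, attained along the walk 0 → 0 → 2.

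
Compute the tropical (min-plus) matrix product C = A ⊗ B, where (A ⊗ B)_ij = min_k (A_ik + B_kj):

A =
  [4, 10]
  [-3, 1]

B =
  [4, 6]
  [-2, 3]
A ⊗ B =
  [8, 10]
  [-1, 3]

Apply the min-plus product entry-by-entry:
  C[0][0] = min over k of (A[0][0] + B[0][0] = 4 + 4 = 8, A[0][1] + B[1][0] = 10 + -2 = 8) = 8 (attained at k = 0)
  C[0][1] = min over k of (A[0][0] + B[0][1] = 4 + 6 = 10, A[0][1] + B[1][1] = 10 + 3 = 13) = 10 (attained at k = 0)
  C[1][0] = min over k of (A[1][0] + B[0][0] = -3 + 4 = 1, A[1][1] + B[1][0] = 1 + -2 = -1) = -1 (attained at k = 1)
  C[1][1] = min over k of (A[1][0] + B[0][1] = -3 + 6 = 3, A[1][1] + B[1][1] = 1 + 3 = 4) = 3 (attained at k = 0)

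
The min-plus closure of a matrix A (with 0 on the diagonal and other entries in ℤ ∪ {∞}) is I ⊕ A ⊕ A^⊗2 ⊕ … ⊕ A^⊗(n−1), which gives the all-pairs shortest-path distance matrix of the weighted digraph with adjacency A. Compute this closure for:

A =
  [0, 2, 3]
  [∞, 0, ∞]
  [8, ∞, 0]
Closure =
  [0, 2, 3]
  [∞, 0, ∞]
  [8, 10, 0]

This is the Floyd-Warshall all-pairs shortest-path computation. For each intermediate vertex k = 0, 1, …, 2, update dist[i][j] ← min(dist[i][j], dist[i][k] + dist[k][j]). The final matrix gives, for each (i, j), the minimum total weight of any directed path from i to j (possibly empty when i = j).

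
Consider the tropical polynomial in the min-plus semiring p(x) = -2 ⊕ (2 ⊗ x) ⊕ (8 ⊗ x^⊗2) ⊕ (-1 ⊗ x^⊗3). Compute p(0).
p(0) = -2

A tropical monomial a ⊗ x^⊗i evaluates to a + i · x. Evaluating each term at x = 0:
  Term 0 contributes -2 + 0 · 0 = -2
  Term 1 contributes 2 + 1 · 0 = 2
  Term 2 contributes 8 + 2 · 0 = 8
  Term 3 contributes -1 + 3 · 0 = -1
p(0) = ⊕ of these = min[-2, 2, 8, -1] = -2.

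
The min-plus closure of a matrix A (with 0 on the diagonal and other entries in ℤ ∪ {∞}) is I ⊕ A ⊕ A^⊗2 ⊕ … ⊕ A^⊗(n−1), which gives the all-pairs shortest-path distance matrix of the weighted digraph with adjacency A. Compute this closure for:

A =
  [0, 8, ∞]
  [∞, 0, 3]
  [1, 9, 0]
Closure =
  [0, 8, 11]
  [4, 0, 3]
  [1, 9, 0]

This is the Floyd-Warshall all-pairs shortest-path computation. For each intermediate vertex k = 0, 1, …, 2, update dist[i][j] ← min(dist[i][j], dist[i][k] + dist[k][j]). The final matrix gives, for each (i, j), the minimum total weight of any directed path from i to j (possibly empty when i = j).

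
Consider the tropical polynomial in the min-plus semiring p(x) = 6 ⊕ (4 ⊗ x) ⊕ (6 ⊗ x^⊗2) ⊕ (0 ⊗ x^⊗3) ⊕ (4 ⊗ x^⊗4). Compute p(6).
p(6) = 6

A tropical monomial a ⊗ x^⊗i evaluates to a + i · x. Evaluating each term at x = 6:
  Term 0 contributes 6 + 0 · 6 = 6
  Term 1 contributes 4 + 1 · 6 = 10
  Term 2 contributes 6 + 2 · 6 = 18
  Term 3 contributes 0 + 3 · 6 = 18
  Term 4 contributes 4 + 4 · 6 = 28
p(6) = ⊕ of these = min[6, 10, 18, 18, 28] = 6.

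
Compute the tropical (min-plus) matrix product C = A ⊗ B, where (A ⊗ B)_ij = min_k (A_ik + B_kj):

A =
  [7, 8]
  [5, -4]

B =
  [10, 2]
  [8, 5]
A ⊗ B =
  [16, 9]
  [4, 1]

Apply the min-plus product entry-by-entry:
  C[0][0] = min over k of (A[0][0] + B[0][0] = 7 + 10 = 17, A[0][1] + B[1][0] = 8 + 8 = 16) = 16 (attained at k = 1)
  C[0][1] = min over k of (A[0][0] + B[0][1] = 7 + 2 = 9, A[0][1] + B[1][1] = 8 + 5 = 13) = 9 (attained at k = 0)
  C[1][0] = min over k of (A[1][0] + B[0][0] = 5 + 10 = 15, A[1][1] + B[1][0] = -4 + 8 = 4) = 4 (attained at k = 1)
  C[1][1] = min over k of (A[1][0] + B[0][1] = 5 + 2 = 7, A[1][1] + B[1][1] = -4 + 5 = 1) = 1 (attained at k = 1)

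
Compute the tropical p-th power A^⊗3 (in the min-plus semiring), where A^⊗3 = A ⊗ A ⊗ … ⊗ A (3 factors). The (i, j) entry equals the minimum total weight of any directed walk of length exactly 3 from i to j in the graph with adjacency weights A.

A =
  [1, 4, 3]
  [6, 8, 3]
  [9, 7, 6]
A^⊗3 =
  [3, 6, 5]
  [8, 11, 10]
  [11, 14, 13]

Each entry (A^⊗3)_ij equals the minimum over all length-3 walks i = v_0 → v_1 → … → v_3 = j of Σ_t A[v_t][v_{t+1}]. For example, for (i, j) = (0, 2) we minimise over 9 possible intermediate vertex sequences; the minimum is 5, attained along the walk 0 → 0 → 0 → 2.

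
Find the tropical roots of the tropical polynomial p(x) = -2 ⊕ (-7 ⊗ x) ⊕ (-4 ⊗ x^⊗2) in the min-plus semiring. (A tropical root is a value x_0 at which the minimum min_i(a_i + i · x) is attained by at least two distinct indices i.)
Roots: {-3, 5}

Each tropical root is a break point of the lower envelope of the lines y = a_i + i · x (there are 3 lines, with slopes 0, 1, ..., 2). Only the lines that attain the minimum somewhere contribute to roots; other lines are dominated. Here the surviving (envelope) indices are i = 2, i = 1, i = 0.
Intersections between consecutive envelope lines give the roots: for adjacent envelope indices i < j the intersection is x = (a_i − a_j) / (j − i). Reading off the sorted break points: {-3, 5}.
Verification: at each break x_0, at least two indices attain the minimum of min_i(a_i + i · x_0).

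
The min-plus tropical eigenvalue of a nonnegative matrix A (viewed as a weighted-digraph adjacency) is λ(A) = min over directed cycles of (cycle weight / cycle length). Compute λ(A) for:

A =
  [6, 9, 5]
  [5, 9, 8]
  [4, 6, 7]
λ(A) = 9/2

Enumerate directed cycles and compute their means (weight / length). Sample:
  cycle 0 → 0: weight = 6, length = 1, mean = 6/1 ≈ 6.000
  cycle 1 → 1: weight = 9, length = 1, mean = 9/1 ≈ 9.000
  cycle 2 → 2: weight = 7, length = 1, mean = 7/1 ≈ 7.000
  cycle 0 → 1 → 0: weight = 14, length = 2, mean = 14/2 ≈ 7.000
  cycle 0 → 2 → 0: weight = 9, length = 2, mean = 9/2 ≈ 4.500
  cycle 1 → 0 → 1: weight = 14, length = 2, mean = 14/2 ≈ 7.000
Minimum mean = 4.500, attained e.g. along the cycle 0 → 2 → 0 with weight 9 and length 2. So λ(A) = 9/2 = 9/2.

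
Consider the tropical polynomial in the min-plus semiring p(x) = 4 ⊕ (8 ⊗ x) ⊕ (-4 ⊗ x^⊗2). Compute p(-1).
p(-1) = -6

A tropical monomial a ⊗ x^⊗i evaluates to a + i · x. Evaluating each term at x = -1:
  Term 0 contributes 4 + 0 · -1 = 4
  Term 1 contributes 8 + 1 · -1 = 7
  Term 2 contributes -4 + 2 · -1 = -6
p(-1) = ⊕ of these = min[4, 7, -6] = -6.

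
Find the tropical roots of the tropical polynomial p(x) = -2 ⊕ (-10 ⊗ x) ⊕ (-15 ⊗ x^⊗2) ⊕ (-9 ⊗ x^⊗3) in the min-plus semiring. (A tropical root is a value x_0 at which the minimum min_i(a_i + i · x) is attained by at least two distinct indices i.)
Roots: {-6, 5, 8}

Each tropical root is a break point of the lower envelope of the lines y = a_i + i · x (there are 4 lines, with slopes 0, 1, ..., 3). Only the lines that attain the minimum somewhere contribute to roots; other lines are dominated. Here the surviving (envelope) indices are i = 3, i = 2, i = 1, i = 0.
Intersections between consecutive envelope lines give the roots: for adjacent envelope indices i < j the intersection is x = (a_i − a_j) / (j − i). Reading off the sorted break points: {-6, 5, 8}.
Verification: at each break x_0, at least two indices attain the minimum of min_i(a_i + i · x_0).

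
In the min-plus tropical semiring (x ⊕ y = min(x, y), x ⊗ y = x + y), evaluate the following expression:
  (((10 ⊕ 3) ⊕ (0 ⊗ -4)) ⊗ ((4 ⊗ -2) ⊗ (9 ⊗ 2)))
(((10 ⊕ 3) ⊕ (0 ⊗ -4)) ⊗ ((4 ⊗ -2) ⊗ (9 ⊗ 2))) = 9

Expand innermost to outermost. Recall ⊕ takes the minimum of its arguments and ⊗ takes their sum. Working out the expression (((10 ⊕ 3) ⊕ (0 ⊗ -4)) ⊗ ((4 ⊗ -2) ⊗ (9 ⊗ 2))) gives 9.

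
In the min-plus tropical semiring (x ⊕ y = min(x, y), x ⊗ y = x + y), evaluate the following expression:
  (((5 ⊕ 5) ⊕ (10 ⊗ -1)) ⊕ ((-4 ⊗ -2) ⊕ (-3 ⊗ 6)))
(((5 ⊕ 5) ⊕ (10 ⊗ -1)) ⊕ ((-4 ⊗ -2) ⊕ (-3 ⊗ 6))) = -6

Expand innermost to outermost. Recall ⊕ takes the minimum of its arguments and ⊗ takes their sum. Working out the expression (((5 ⊕ 5) ⊕ (10 ⊗ -1)) ⊕ ((-4 ⊗ -2) ⊕ (-3 ⊗ 6))) gives -6.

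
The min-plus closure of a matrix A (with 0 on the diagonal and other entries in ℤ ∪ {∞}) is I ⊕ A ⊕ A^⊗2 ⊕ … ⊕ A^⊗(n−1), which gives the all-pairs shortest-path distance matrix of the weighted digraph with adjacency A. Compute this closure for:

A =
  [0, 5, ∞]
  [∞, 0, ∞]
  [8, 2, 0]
Closure =
  [0, 5, ∞]
  [∞, 0, ∞]
  [8, 2, 0]

This is the Floyd-Warshall all-pairs shortest-path computation. For each intermediate vertex k = 0, 1, …, 2, update dist[i][j] ← min(dist[i][j], dist[i][k] + dist[k][j]). The final matrix gives, for each (i, j), the minimum total weight of any directed path from i to j (possibly empty when i = j).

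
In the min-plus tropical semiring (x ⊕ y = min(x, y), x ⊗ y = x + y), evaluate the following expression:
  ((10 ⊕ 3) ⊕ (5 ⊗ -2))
((10 ⊕ 3) ⊕ (5 ⊗ -2)) = 3

Expand innermost to outermost. Recall ⊕ takes the minimum of its arguments and ⊗ takes their sum. Working out the expression ((10 ⊕ 3) ⊕ (5 ⊗ -2)) gives 3.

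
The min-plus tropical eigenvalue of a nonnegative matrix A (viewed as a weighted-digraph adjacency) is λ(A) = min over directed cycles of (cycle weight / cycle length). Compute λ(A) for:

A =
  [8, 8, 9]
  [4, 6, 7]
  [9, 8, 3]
λ(A) = 3

Enumerate directed cycles and compute their means (weight / length). Sample:
  cycle 0 → 0: weight = 8, length = 1, mean = 8/1 ≈ 8.000
  cycle 1 → 1: weight = 6, length = 1, mean = 6/1 ≈ 6.000
  cycle 2 → 2: weight = 3, length = 1, mean = 3/1 ≈ 3.000
  cycle 0 → 1 → 0: weight = 12, length = 2, mean = 12/2 ≈ 6.000
  cycle 0 → 2 → 0: weight = 18, length = 2, mean = 18/2 ≈ 9.000
  cycle 1 → 0 → 1: weight = 12, length = 2, mean = 12/2 ≈ 6.000
Minimum mean = 3.000, attained e.g. along the cycle 2 → 2 with weight 3 and length 1. So λ(A) = 3/1 = 3.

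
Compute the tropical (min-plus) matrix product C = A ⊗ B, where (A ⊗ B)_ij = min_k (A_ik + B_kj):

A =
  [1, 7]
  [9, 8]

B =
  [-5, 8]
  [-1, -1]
A ⊗ B =
  [-4, 6]
  [4, 7]

Apply the min-plus product entry-by-entry:
  C[0][0] = min over k of (A[0][0] + B[0][0] = 1 + -5 = -4, A[0][1] + B[1][0] = 7 + -1 = 6) = -4 (attained at k = 0)
  C[0][1] = min over k of (A[0][0] + B[0][1] = 1 + 8 = 9, A[0][1] + B[1][1] = 7 + -1 = 6) = 6 (attained at k = 1)
  C[1][0] = min over k of (A[1][0] + B[0][0] = 9 + -5 = 4, A[1][1] + B[1][0] = 8 + -1 = 7) = 4 (attained at k = 0)
  C[1][1] = min over k of (A[1][0] + B[0][1] = 9 + 8 = 17, A[1][1] + B[1][1] = 8 + -1 = 7) = 7 (attained at k = 1)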